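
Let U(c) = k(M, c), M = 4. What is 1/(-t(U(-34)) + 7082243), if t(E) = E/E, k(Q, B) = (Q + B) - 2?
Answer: 1/7082242 ≈ 1.4120e-7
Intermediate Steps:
k(Q, B) = -2 + B + Q (k(Q, B) = (B + Q) - 2 = -2 + B + Q)
U(c) = 2 + c (U(c) = -2 + c + 4 = 2 + c)
t(E) = 1
1/(-t(U(-34)) + 7082243) = 1/(-1*1 + 7082243) = 1/(-1 + 7082243) = 1/7082242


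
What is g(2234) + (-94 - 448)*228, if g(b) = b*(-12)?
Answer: -150384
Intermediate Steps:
g(b) = -12*b
g(2234) + (-94 - 448)*228 = -12*2234 + (-94 - 448)*228 = -26808 - 542*228 = -26808 - 123576 = -150384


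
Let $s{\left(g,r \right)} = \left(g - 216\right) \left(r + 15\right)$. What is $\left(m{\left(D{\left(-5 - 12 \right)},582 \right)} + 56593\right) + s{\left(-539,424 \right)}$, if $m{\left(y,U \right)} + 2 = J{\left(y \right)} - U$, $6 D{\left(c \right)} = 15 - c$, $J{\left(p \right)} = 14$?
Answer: $-275422$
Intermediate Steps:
$D{\left(c \right)} = \frac{5}{2} - \frac{c}{6}$ ($D{\left(c \right)} = \frac{15 - c}{6} = \frac{5}{2} - \frac{c}{6}$)
$s{\left(g,r \right)} = \left(-216 + g\right) \left(15 + r\right)$
$m{\left(y,U \right)} = 12 - U$ ($m{\left(y,U \right)} = -2 - \left(-14 + U\right) = 12 - U$)
$\left(m{\left(D{\left(-5 - 12 \right)},582 \right)} + 56593\right) + s{\left(-539,424 \right)} = \left(\left(12 - 582\right) + 56593\right) - 331445 = \left(-570 + 56593\right) - 331445 = 56023 - 331445 = -275422$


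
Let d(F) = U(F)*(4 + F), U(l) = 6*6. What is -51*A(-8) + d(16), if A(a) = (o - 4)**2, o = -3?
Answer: -1779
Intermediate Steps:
U(l) = 36
A(a) = 49 (A(a) = (-3 - 4)**2 = (-7)**2 = 49)
d(F) = 144 + 36*F (d(F) = 36*(4 + F) = 144 + 36*F)
-51*A(-8) + d(16) = -51*49 + (144 + 36*16) = -2499 + (144 + 576) = -2499 + 720 = -1779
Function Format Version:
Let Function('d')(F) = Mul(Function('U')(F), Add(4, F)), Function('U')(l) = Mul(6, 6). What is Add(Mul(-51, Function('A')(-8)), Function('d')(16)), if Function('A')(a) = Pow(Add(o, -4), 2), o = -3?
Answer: -1779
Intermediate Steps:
Function('U')(l) = 36
Function('A')(a) = 49 (Function('A')(a) = Pow(Add(-3, -4), 2) = Pow(-7, 2) = 49)
Function('d')(F) = Add(144, Mul(36, F)) (Function('d')(F) = Mul(36, Add(4, F)) = Add(144, Mul(36, F)))
Add(Mul(-51, Function('A')(-8)), Function('d')(16)) = Add(Mul(-51, 49), Add(144, Mul(36, 16))) = Add(-2499, Add(144, 576)) = Add(-2499, 720) = -1779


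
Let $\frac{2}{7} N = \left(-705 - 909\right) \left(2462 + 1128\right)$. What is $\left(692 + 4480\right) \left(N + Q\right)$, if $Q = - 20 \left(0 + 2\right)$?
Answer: $-104887901400$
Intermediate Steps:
$N = -20279910$ ($N = \frac{7 \left(-705 - 909\right) \left(2462 + 1128\right)}{2} = \frac{7 \left(\left(-1614\right) 3590\right)}{2} = \frac{7}{2} \left(-5794260\right) = -20279910$)
$Q = -40$ ($Q = \left(-20\right) 2 = -40$)
$\left(692 + 4480\right) \left(N + Q\right) = \left(692 + 4480\right) \left(-20279910 - 40\right) = 5172 \left(-20279950\right) = -104887901400$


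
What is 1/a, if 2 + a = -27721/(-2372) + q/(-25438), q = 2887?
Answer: 30169468/288820481 ≈ 0.10446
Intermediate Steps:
a = 288820481/30169468 (a = -2 + (-27721/(-2372) + 2887/(-25438)) = -2 + (-27721*(-1/2372) + 2887*(-1/25438)) = -2 + (27721/2372 - 2887/25438) = -2 + 349159417/30169468 = 288820481/30169468 ≈ 9.5733)
1/a = 1/(288820481/30169468) = 30169468/288820481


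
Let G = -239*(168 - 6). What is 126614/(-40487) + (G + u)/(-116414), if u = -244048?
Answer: -1645647577/2356626809 ≈ -0.69831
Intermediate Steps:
G = -38718 (G = -239*162 = -38718)
126614/(-40487) + (G + u)/(-116414) = 126614/(-40487) + (-38718 - 244048)/(-116414) = 126614*(-1/40487) - 282766*(-1/116414) = -126614/40487 + 141383/58207 = -1645647577/2356626809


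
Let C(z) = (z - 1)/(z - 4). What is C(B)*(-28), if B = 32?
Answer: -31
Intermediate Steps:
C(z) = (-1 + z)/(-4 + z)
C(B)*(-28) = ((-1 + 32)/(-4 + 32))*(-28) = (31/28)*(-28) = -31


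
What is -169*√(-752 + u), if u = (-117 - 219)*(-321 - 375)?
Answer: -676*√14569 ≈ -81595.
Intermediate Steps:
u = 233856 (u = -336*(-696) = 233856)
-169*√(-752 + u) = -169*√(-752 + 233856) = -676*√14569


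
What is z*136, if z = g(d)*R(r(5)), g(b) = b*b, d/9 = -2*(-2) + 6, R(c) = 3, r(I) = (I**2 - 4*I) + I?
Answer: 3304800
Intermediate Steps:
r(I) = I**2 - 3*I
d = 90 (d = 9*(-2*(-2) + 6) = 9*(4 + 6) = 9*10 = 90)
g(b) = b**2
z = 24300 (z = 90**2*3 = 8100*3 = 24300)
z*136 = 24300*136 = 3304800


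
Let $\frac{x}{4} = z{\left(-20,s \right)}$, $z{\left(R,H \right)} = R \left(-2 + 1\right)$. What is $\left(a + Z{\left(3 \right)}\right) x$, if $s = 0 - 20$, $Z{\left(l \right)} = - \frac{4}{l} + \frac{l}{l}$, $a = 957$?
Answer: $\frac{229600}{3} \approx 76533.0$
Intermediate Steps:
$Z{\left(l \right)} = 1 - \frac{4}{l}$ ($Z{\left(l \right)} = - \frac{4}{l} + 1 = 1 - \frac{4}{l}$)
$s = -20$ ($s = 0 - 20 = -20$)
$z{\left(R,H \right)} = - R$ ($z{\left(R,H \right)} = R \left(-1\right) = - R$)
$x = 80$ ($x = 4 \left(\left(-1\right) \left(-20\right)\right) = 4 \cdot 20 = 80$)
$\left(a + Z{\left(3 \right)}\right) x = \left(957 + \frac{-4 + 3}{3}\right) 80 = \left(957 + \frac{1}{3} \left(-1\right)\right) 80 = \left(957 - \frac{1}{3}\right) 80 = \frac{2870}{3} \cdot 80 = \frac{229600}{3}$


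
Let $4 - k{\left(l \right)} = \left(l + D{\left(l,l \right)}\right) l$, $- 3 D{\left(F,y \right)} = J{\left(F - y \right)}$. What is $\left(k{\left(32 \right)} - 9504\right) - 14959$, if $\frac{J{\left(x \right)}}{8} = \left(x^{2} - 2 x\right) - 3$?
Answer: $-25739$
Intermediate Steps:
$J{\left(x \right)} = -24 - 16 x + 8 x^{2}$ ($J{\left(x \right)} = 8 \left(\left(x^{2} - 2 x\right) - 3\right) = 8 \left(-3 + x^{2} - 2 x\right) = -24 - 16 x + 8 x^{2}$)
$D{\left(F,y \right)} = 8 - \frac{16 y}{3} - \frac{8 \left(F - y\right)^{2}}{3} + \frac{16 F}{3}$ ($D{\left(F,y \right)} = - \frac{-24 - 16 \left(F - y\right) + 8 \left(F - y\right)^{2}}{3} = - \frac{-24 - \left(- 16 y + 16 F\right) + 8 \left(F - y\right)^{2}}{3} = - \frac{-24 - 16 F + 8 \left(F - y\right)^{2} + 16 y}{3} = 8 - \frac{16 y}{3} - \frac{8 \left(F - y\right)^{2}}{3} + \frac{16 F}{3}$)
$k{\left(l \right)} = 4 - l \left(8 + l\right)$ ($k{\left(l \right)} = 4 - \left(l + \left(8 - \frac{16 l}{3} - \frac{8 \left(l - l\right)^{2}}{3} + \frac{16 l}{3}\right)\right) l = 4 - \left(l + \left(8 - \frac{16 l}{3} - \frac{8 \cdot 0^{2}}{3} + \frac{16 l}{3}\right)\right) l = 4 - \left(l + \left(8 - \frac{16 l}{3} - 0 + \frac{16 l}{3}\right)\right) l = 4 - \left(l + \left(8 - \frac{16 l}{3} + 0 + \frac{16 l}{3}\right)\right) l = 4 - \left(l + 8\right) l = 4 - \left(8 + l\right) l = 4 - l \left(8 + l\right)$)
$\left(k{\left(32 \right)} - 9504\right) - 14959 = \left(\left(4 - 32^{2} - 256\right) - 9504\right) - 14959 = \left(\left(4 - 1024 - 256\right) - 9504\right) - 14959 = \left(-1276 - 9504\right) - 14959 = -10780 - 14959 = -25739$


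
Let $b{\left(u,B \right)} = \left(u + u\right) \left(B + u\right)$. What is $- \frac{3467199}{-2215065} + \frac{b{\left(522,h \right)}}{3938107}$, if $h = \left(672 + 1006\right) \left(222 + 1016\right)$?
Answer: $\frac{1606274488518751}{2907720993985} \approx 552.42$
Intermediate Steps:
$h = 2077364$ ($h = 1678 \cdot 1238 = 2077364$)
$b{\left(u,B \right)} = 2 u \left(B + u\right)$
$- \frac{3467199}{-2215065} + \frac{b{\left(522,h \right)}}{3938107} = - \frac{3467199}{-2215065} + \frac{2 \cdot 522 \left(2077364 + 522\right)}{3938107} = \left(-3467199\right) \left(- \frac{1}{2215065}\right) + 2 \cdot 522 \cdot 2077886 \cdot \frac{1}{3938107} = \frac{1155733}{738355} + 2169312984 \cdot \frac{1}{3938107} = \frac{1155733}{738355} + \frac{2169312984}{3938107} = \frac{1606274488518751}{2907720993985}$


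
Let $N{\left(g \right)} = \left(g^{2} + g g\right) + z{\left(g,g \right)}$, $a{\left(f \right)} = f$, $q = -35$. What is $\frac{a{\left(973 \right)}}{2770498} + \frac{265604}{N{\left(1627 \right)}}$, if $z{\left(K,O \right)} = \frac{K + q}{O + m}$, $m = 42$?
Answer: $\frac{618370061737305}{12240223892120306} \approx 0.05052$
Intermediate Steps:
$z{\left(K,O \right)} = \frac{-35 + K}{42 + O}$ ($z{\left(K,O \right)} = \frac{K - 35}{O + 42} = \frac{-35 + K}{42 + O}$)
$N{\left(g \right)} = 2 g^{2} + \frac{-35 + g}{42 + g}$ ($N{\left(g \right)} = \left(g^{2} + g g\right) + \frac{-35 + g}{42 + g} = \left(g^{2} + g^{2}\right) + \frac{-35 + g}{42 + g} = 2 g^{2} + \frac{-35 + g}{42 + g}$)
$\frac{a{\left(973 \right)}}{2770498} + \frac{265604}{N{\left(1627 \right)}} = \frac{973}{2770498} + \frac{265604}{\frac{1}{42 + 1627} \left(-35 + 1627 + 2 \cdot 1627^{2} \left(42 + 1627\right)\right)} = 973 \cdot \frac{1}{2770498} + \frac{265604}{\frac{1}{1669} \left(-35 + 1627 + 2 \cdot 2647129 \cdot 1669\right)} = \frac{973}{2770498} + \frac{265604}{\frac{1}{1669} \left(-35 + 1627 + 8836116602\right)} = \frac{973}{2770498} + \frac{265604}{\frac{1}{1669} \cdot 8836118194} = \frac{973}{2770498} + \frac{265604}{\frac{8836118194}{1669}} = \frac{973}{2770498} + 265604 \cdot \frac{1669}{8836118194} = \frac{973}{2770498} + \frac{221646538}{4418059097} = \frac{618370061737305}{12240223892120306}$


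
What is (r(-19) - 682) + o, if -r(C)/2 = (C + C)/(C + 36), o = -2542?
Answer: -54732/17 ≈ -3219.5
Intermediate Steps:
r(C) = -4*C/(36 + C) (r(C) = -2*(C + C)/(C + 36) = -2*2*C/(36 + C) = -4*C/(36 + C))
(r(-19) - 682) + o = (-4*(-19)/(36 - 19) - 682) - 2542 = (-4*(-19)/17 - 682) - 2542 = (-4*(-19)*1/17 - 682) - 2542 = (76/17 - 682) - 2542 = -11518/17 - 2542 = -54732/17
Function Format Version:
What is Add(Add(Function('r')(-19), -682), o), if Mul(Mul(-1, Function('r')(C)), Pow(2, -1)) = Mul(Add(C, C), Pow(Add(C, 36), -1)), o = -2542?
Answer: Rational(-54732, 17) ≈ -3219.5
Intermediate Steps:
Function('r')(C) = Mul(-4, C, Pow(Add(36, C), -1)) (Function('r')(C) = Mul(-2, Mul(Add(C, C), Pow(Add(C, 36), -1))) = Mul(-2, Mul(Mul(2, C), Pow(Add(36, C), -1))) = Mul(-2, Mul(2, C, Pow(Add(36, C), -1))) = Mul(-4, C, Pow(Add(36, C), -1)))
Add(Add(Function('r')(-19), -682), o) = Add(Add(Mul(-4, -19, Pow(Add(36, -19), -1)), -682), -2542) = Add(Add(Mul(-4, -19, Pow(17, -1)), -682), -2542) = Add(Add(Mul(-4, -19, Rational(1, 17)), -682), -2542) = Add(Add(Rational(76, 17), -682), -2542) = Add(Rational(-11518, 17), -2542) = Rational(-54732, 17)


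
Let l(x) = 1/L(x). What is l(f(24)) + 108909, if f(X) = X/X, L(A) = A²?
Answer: 108910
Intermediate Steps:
f(X) = 1
l(x) = x⁻² (l(x) = 1/(x²) = x⁻²)
l(f(24)) + 108909 = 1⁻² + 108909 = 1 + 108909 = 108910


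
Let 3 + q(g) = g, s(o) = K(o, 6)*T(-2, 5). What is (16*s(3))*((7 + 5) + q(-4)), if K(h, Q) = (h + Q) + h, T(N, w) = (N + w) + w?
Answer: 7680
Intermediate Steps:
T(N, w) = N + 2*w
K(h, Q) = Q + 2*h (K(h, Q) = (Q + h) + h = Q + 2*h)
s(o) = 48 + 16*o (s(o) = (6 + 2*o)*(-2 + 2*5) = (6 + 2*o)*(-2 + 10) = (6 + 2*o)*8 = 48 + 16*o)
q(g) = -3 + g
(16*s(3))*((7 + 5) + q(-4)) = (16*(48 + 16*3))*((7 + 5) + (-3 - 4)) = (16*(48 + 48))*(12 - 7) = (16*96)*5 = 1536*5 = 7680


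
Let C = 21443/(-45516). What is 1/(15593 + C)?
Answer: 45516/709709545 ≈ 6.4133e-5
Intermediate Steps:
C = -21443/45516 (C = 21443*(-1/45516) = -21443/45516 ≈ -0.47111)
1/(15593 + C) = 1/(15593 - 21443/45516) = 1/(709709545/45516) = 45516/709709545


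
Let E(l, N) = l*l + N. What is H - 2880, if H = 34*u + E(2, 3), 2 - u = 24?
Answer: -3621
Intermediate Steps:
u = -22 (u = 2 - 1*24 = 2 - 24 = -22)
E(l, N) = N + l² (E(l, N) = l² + N = N + l²)
H = -741 (H = 34*(-22) + (3 + 2²) = -748 + (3 + 4) = -748 + 7 = -741)
H - 2880 = -741 - 2880 = -3621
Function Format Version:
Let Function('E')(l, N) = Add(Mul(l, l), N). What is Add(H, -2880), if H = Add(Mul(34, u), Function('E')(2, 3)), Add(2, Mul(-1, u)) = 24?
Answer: -3621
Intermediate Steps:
u = -22 (u = Add(2, Mul(-1, 24)) = Add(2, -24) = -22)
Function('E')(l, N) = Add(N, Pow(l, 2)) (Function('E')(l, N) = Add(Pow(l, 2), N) = Add(N, Pow(l, 2)))
H = -741 (H = Add(Mul(34, -22), Add(3, Pow(2, 2))) = Add(-748, Add(3, 4)) = Add(-748, 7) = -741)
Add(H, -2880) = Add(-741, -2880) = -3621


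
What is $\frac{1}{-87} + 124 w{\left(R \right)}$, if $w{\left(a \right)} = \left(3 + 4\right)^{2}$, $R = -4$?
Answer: $\frac{528611}{87} \approx 6076.0$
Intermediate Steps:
$w{\left(a \right)} = 49$ ($w{\left(a \right)} = 7^{2} = 49$)
$\frac{1}{-87} + 124 w{\left(R \right)} = \frac{1}{-87} + 124 \cdot 49 = - \frac{1}{87} + 6076 = \frac{528611}{87}$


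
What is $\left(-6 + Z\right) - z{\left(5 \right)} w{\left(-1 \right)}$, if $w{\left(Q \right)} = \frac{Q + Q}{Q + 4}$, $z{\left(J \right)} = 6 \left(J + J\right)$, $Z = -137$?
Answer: $-5720$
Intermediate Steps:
$z{\left(J \right)} = 12 J$ ($z{\left(J \right)} = 6 \cdot 2 J = 12 J$)
$w{\left(Q \right)} = \frac{2 Q}{4 + Q}$
$\left(-6 + Z\right) - z{\left(5 \right)} w{\left(-1 \right)} = \left(-6 - 137\right) - 12 \cdot 5 \cdot 2 \left(-1\right) \frac{1}{4 - 1} = - 143 \left(-1\right) 60 \cdot 2 \left(-1\right) \frac{1}{3} = - 143 \left(- 60 \cdot 2 \left(-1\right) \frac{1}{3}\right) = - 143 \left(\left(-60\right) \left(- \frac{2}{3}\right)\right) = \left(-143\right) 40 = -5720$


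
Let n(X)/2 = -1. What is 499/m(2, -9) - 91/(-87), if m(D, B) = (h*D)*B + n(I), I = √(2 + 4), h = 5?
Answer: -35041/8004 ≈ -4.3779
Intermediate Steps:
I = √6 ≈ 2.4495
n(X) = -2 (n(X) = 2*(-1) = -2)
m(D, B) = -2 + 5*B*D (m(D, B) = (5*D)*B - 2 = 5*B*D - 2 = -2 + 5*B*D)
499/m(2, -9) - 91/(-87) = 499/(-2 + 5*(-9)*2) - 91/(-87) = 499/(-2 - 90) - 91*(-1/87) = 499/(-92) + 91/87 = 499*(-1/92) + 91/87 = -499/92 + 91/87 = -35041/8004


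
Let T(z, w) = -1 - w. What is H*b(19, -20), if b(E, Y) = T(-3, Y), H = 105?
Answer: 1995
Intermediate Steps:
b(E, Y) = -1 - Y
H*b(19, -20) = 105*(-1 - 1*(-20)) = 105*(-1 + 20) = 105*19 = 1995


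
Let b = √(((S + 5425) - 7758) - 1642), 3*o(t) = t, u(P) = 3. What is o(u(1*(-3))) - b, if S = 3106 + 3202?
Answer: 1 - √2333 ≈ -47.301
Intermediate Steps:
o(t) = t/3
S = 6308
b = √2333 (b = √(((6308 + 5425) - 7758) - 1642) = √((11733 - 7758) - 1642) = √(3975 - 1642) = √2333 ≈ 48.301)
o(u(1*(-3))) - b = (⅓)*3 - √2333 = 1 - √2333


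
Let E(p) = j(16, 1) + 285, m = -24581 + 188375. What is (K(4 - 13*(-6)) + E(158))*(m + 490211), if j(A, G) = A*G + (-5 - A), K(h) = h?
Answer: 236749810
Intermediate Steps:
j(A, G) = -5 - A + A*G
m = 163794
E(p) = 280 (E(p) = (-5 - 1*16 + 16*1) + 285 = (-5 - 16 + 16) + 285 = -5 + 285 = 280)
(K(4 - 13*(-6)) + E(158))*(m + 490211) = ((4 - 13*(-6)) + 280)*(163794 + 490211) = ((4 + 78) + 280)*654005 = (82 + 280)*654005 = 362*654005 = 236749810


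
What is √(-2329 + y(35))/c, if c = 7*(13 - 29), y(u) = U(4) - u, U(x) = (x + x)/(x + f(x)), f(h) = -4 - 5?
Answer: -I*√14785/280 ≈ -0.43426*I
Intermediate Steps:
f(h) = -9
U(x) = 2*x/(-9 + x) (U(x) = (x + x)/(x - 9) = (2*x)/(-9 + x) = 2*x/(-9 + x))
y(u) = -8/5 - u (y(u) = 2*4/(-9 + 4) - u = 2*4/(-5) - u = 2*4*(-⅕) - u = -8/5 - u)
c = -112 (c = 7*(-16) = -112)
√(-2329 + y(35))/c = √(-2329 + (-8/5 - 1*35))/(-112) = √(-2329 + (-8/5 - 35))*(-1/112) = √(-2329 - 183/5)*(-1/112) = √(-11828/5)*(-1/112) = (2*I*√14785/5)*(-1/112) = -I*√14785/280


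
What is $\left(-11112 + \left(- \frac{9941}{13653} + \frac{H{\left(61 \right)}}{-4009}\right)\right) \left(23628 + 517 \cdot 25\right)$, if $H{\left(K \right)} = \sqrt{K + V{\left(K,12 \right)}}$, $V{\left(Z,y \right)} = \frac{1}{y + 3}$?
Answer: $- \frac{5545897080581}{13653} - \frac{73106 \sqrt{3435}}{60135} \approx -4.062 \cdot 10^{8}$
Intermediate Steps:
$V{\left(Z,y \right)} = \frac{1}{3 + y}$
$H{\left(K \right)} = \sqrt{\frac{1}{15} + K}$ ($H{\left(K \right)} = \sqrt{K + \frac{1}{3 + 12}} = \sqrt{K + \frac{1}{15}} = \sqrt{\frac{1}{15} + K}$)
$\left(-11112 + \left(- \frac{9941}{13653} + \frac{H{\left(61 \right)}}{-4009}\right)\right) \left(23628 + 517 \cdot 25\right) = \left(-11112 - \left(\frac{9941}{13653} - \frac{\frac{1}{15} \sqrt{15 + 225 \cdot 61}}{-4009}\right)\right) \left(23628 + 517 \cdot 25\right) = \left(-11112 - \left(\frac{9941}{13653} - \frac{\sqrt{15 + 13725}}{15} \left(- \frac{1}{4009}\right)\right)\right) \left(23628 + 12925\right) = \left(-11112 - \left(\frac{9941}{13653} - \frac{\sqrt{13740}}{15} \left(- \frac{1}{4009}\right)\right)\right) 36553 = \left(-11112 - \left(\frac{9941}{13653} - \frac{2 \sqrt{3435}}{15} \left(- \frac{1}{4009}\right)\right)\right) 36553 = \left(-11112 - \left(\frac{9941}{13653} + \frac{2 \sqrt{3435}}{60135}\right)\right) 36553 = \left(- \frac{151722077}{13653} - \frac{2 \sqrt{3435}}{60135}\right) 36553 = - \frac{5545897080581}{13653} - \frac{73106 \sqrt{3435}}{60135}$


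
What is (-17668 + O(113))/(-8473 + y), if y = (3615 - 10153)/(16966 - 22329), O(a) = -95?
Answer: 95262969/45434161 ≈ 2.0967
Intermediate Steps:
y = 6538/5363 (y = -6538/(-5363) = -6538*(-1/5363) = 6538/5363 ≈ 1.2191)
(-17668 + O(113))/(-8473 + y) = (-17668 - 95)/(-8473 + 6538/5363) = -17763/(-45434161/5363) = -17763*(-5363/45434161) = 95262969/45434161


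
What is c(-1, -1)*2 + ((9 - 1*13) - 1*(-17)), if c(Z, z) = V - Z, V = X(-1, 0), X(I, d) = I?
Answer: 13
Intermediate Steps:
V = -1
c(Z, z) = -1 - Z
c(-1, -1)*2 + ((9 - 1*13) - 1*(-17)) = (-1 - 1*(-1))*2 + ((9 - 1*13) - 1*(-17)) = (-1 + 1)*2 + ((9 - 13) + 17) = 0*2 + (-4 + 17) = 0 + 13 = 13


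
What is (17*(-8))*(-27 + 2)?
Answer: 3400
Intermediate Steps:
(17*(-8))*(-27 + 2) = -136*(-25) = 3400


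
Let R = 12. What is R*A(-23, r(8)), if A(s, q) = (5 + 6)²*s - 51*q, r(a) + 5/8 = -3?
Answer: -62355/2 ≈ -31178.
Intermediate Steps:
r(a) = -29/8 (r(a) = -5/8 - 3 = -29/8)
A(s, q) = -51*q + 121*s (A(s, q) = 11²*s - 51*q = 121*s - 51*q = -51*q + 121*s)
R*A(-23, r(8)) = 12*(-51*(-29/8) + 121*(-23)) = 12*(1479/8 - 2783) = 12*(-20785/8) = -62355/2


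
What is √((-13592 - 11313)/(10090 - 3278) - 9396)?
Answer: I*√109043868271/3406 ≈ 96.952*I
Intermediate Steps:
√((-13592 - 11313)/(10090 - 3278) - 9396) = √(-24905/6812 - 9396) = √(-64030457/6812) = I*√109043868271/3406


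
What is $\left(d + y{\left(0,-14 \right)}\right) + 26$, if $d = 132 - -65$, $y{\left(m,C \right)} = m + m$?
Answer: $223$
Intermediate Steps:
$y{\left(m,C \right)} = 2 m$
$d = 197$ ($d = 132 + 65 = 197$)
$\left(d + y{\left(0,-14 \right)}\right) + 26 = \left(197 + 2 \cdot 0\right) + 26 = \left(197 + 0\right) + 26 = 197 + 26 = 223$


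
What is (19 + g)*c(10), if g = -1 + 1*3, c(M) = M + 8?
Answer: 378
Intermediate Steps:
c(M) = 8 + M
g = 2 (g = -1 + 3 = 2)
(19 + g)*c(10) = (19 + 2)*(8 + 10) = 21*18 = 378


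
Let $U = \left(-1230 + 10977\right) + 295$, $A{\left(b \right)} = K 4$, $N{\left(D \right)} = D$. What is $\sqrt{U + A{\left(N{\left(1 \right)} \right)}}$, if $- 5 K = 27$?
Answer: $\frac{\sqrt{250510}}{5} \approx 100.1$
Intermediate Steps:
$K = - \frac{27}{5}$ ($K = \left(- \frac{1}{5}\right) 27 = - \frac{27}{5} \approx -5.4$)
$A{\left(b \right)} = - \frac{108}{5}$ ($A{\left(b \right)} = \left(- \frac{27}{5}\right) 4 = - \frac{108}{5}$)
$U = 10042$ ($U = 9747 + 295 = 10042$)
$\sqrt{U + A{\left(N{\left(1 \right)} \right)}} = \sqrt{10042 - \frac{108}{5}} = \sqrt{\frac{50102}{5}} = \frac{\sqrt{250510}}{5}$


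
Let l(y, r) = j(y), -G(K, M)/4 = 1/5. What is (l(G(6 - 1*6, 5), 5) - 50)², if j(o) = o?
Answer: 64516/25 ≈ 2580.6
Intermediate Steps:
G(K, M) = -⅘ (G(K, M) = -4/5 = -4*⅕ = -⅘)
l(y, r) = y
(l(G(6 - 1*6, 5), 5) - 50)² = (-⅘ - 50)² = (-254/5)² = 64516/25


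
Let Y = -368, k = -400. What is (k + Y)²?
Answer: 589824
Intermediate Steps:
(k + Y)² = (-400 - 368)² = (-768)² = 589824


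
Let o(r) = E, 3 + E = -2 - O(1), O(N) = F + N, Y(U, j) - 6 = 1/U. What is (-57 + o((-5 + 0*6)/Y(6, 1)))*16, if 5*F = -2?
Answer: -5008/5 ≈ -1001.6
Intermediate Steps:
F = -⅖ (F = (⅕)*(-2) = -⅖ ≈ -0.40000)
Y(U, j) = 6 + 1/U
O(N) = -⅖ + N
E = -28/5 (E = -3 + (-2 - (-⅖ + 1)) = -3 + (-2 - 1*⅗) = -3 + (-2 - ⅗) = -3 - 13/5 = -28/5 ≈ -5.6000)
o(r) = -28/5
(-57 + o((-5 + 0*6)/Y(6, 1)))*16 = (-57 - 28/5)*16 = -313/5*16 = -5008/5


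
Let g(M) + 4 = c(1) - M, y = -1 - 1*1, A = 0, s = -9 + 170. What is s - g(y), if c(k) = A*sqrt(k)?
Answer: 163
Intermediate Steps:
s = 161
c(k) = 0 (c(k) = 0*sqrt(k) = 0)
y = -2 (y = -1 - 1 = -2)
g(M) = -4 - M (g(M) = -4 + (0 - M) = -4 - M)
s - g(y) = 161 - (-4 - 1*(-2)) = 161 - (-4 + 2) = 161 - 1*(-2) = 161 + 2 = 163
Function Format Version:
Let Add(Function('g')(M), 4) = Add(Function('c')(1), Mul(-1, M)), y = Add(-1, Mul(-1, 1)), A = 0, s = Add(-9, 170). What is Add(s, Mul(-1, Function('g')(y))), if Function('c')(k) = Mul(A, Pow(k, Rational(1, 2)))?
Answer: 163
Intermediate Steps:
s = 161
Function('c')(k) = 0 (Function('c')(k) = Mul(0, Pow(k, Rational(1, 2))) = 0)
y = -2 (y = Add(-1, -1) = -2)
Function('g')(M) = Add(-4, Mul(-1, M)) (Function('g')(M) = Add(-4, Add(0, Mul(-1, M))) = Add(-4, Mul(-1, M)))
Add(s, Mul(-1, Function('g')(y))) = Add(161, Mul(-1, Add(-4, Mul(-1, -2)))) = Add(161, Mul(-1, Add(-4, 2))) = Add(161, Mul(-1, -2)) = Add(161, 2) = 163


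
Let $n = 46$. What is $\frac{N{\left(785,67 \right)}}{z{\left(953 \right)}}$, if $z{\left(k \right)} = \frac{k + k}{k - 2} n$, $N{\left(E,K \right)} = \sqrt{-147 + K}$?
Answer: $\frac{951 i \sqrt{5}}{21919} \approx 0.097016 i$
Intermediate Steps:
$z{\left(k \right)} = \frac{92 k}{-2 + k}$ ($z{\left(k \right)} = \frac{k + k}{k - 2} \cdot 46 = \frac{2 k}{-2 + k} 46 = \frac{92 k}{-2 + k}$)
$\frac{N{\left(785,67 \right)}}{z{\left(953 \right)}} = \frac{\sqrt{-147 + 67}}{92 \cdot 953 \frac{1}{-2 + 953}} = \frac{\sqrt{-80}}{92 \cdot 953 \cdot \frac{1}{951}} = \frac{4 i \sqrt{5}}{92 \cdot 953 \cdot \frac{1}{951}} = \frac{4 i \sqrt{5}}{\frac{87676}{951}} = 4 i \sqrt{5} \cdot \frac{951}{87676} = \frac{951 i \sqrt{5}}{21919}$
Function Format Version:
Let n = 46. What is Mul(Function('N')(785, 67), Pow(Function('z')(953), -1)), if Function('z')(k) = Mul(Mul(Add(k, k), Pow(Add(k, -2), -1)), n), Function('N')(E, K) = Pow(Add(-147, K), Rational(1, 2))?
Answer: Mul(Rational(951, 21919), I, Pow(5, Rational(1, 2))) ≈ Mul(0.097016, I)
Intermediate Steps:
Function('z')(k) = Mul(92, k, Pow(Add(-2, k), -1)) (Function('z')(k) = Mul(Mul(Add(k, k), Pow(Add(k, -2), -1)), 46) = Mul(Mul(Mul(2, k), Pow(Add(-2, k), -1)), 46) = Mul(Mul(2, k, Pow(Add(-2, k), -1)), 46) = Mul(92, k, Pow(Add(-2, k), -1)))
Mul(Function('N')(785, 67), Pow(Function('z')(953), -1)) = Mul(Pow(Add(-147, 67), Rational(1, 2)), Pow(Mul(92, 953, Pow(Add(-2, 953), -1)), -1)) = Mul(Pow(-80, Rational(1, 2)), Pow(Mul(92, 953, Pow(951, -1)), -1)) = Mul(Mul(4, I, Pow(5, Rational(1, 2))), Pow(Mul(92, 953, Rational(1, 951)), -1)) = Mul(Mul(4, I, Pow(5, Rational(1, 2))), Pow(Rational(87676, 951), -1)) = Mul(Mul(4, I, Pow(5, Rational(1, 2))), Rational(951, 87676)) = Mul(Rational(951, 21919), I, Pow(5, Rational(1, 2)))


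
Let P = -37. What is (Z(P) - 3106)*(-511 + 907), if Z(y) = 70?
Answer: -1202256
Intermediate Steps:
(Z(P) - 3106)*(-511 + 907) = (70 - 3106)*(-511 + 907) = -3036*396 = -1202256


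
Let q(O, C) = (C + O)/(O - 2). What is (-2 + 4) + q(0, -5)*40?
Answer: 102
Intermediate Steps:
q(O, C) = (C + O)/(-2 + O)
(-2 + 4) + q(0, -5)*40 = (-2 + 4) + ((-5 + 0)/(-2 + 0))*40 = 2 + (-5/(-2))*40 = 2 - ½*(-5)*40 = 2 + (5/2)*40 = 2 + 100 = 102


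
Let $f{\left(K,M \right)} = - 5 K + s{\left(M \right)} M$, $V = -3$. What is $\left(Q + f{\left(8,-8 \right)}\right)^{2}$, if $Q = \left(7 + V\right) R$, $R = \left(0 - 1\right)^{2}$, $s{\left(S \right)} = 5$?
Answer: $5776$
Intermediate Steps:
$R = 1$ ($R = \left(-1\right)^{2} = 1$)
$f{\left(K,M \right)} = - 5 K + 5 M$
$Q = 4$ ($Q = \left(7 - 3\right) 1 = 4 \cdot 1 = 4$)
$\left(Q + f{\left(8,-8 \right)}\right)^{2} = \left(4 + \left(\left(-5\right) 8 + 5 \left(-8\right)\right)\right)^{2} = \left(4 - 80\right)^{2} = \left(-76\right)^{2} = 5776$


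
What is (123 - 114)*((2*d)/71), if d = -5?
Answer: -90/71 ≈ -1.2676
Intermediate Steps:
(123 - 114)*((2*d)/71) = (123 - 114)*((2*(-5))/71) = 9*(-10*1/71) = 9*(-10/71) = -90/71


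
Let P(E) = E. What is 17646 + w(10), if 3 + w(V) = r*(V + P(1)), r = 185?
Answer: 19678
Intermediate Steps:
w(V) = 182 + 185*V (w(V) = -3 + 185*(V + 1) = -3 + 185*(1 + V) = -3 + (185 + 185*V) = 182 + 185*V)
17646 + w(10) = 17646 + (182 + 185*10) = 17646 + (182 + 1850) = 17646 + 2032 = 19678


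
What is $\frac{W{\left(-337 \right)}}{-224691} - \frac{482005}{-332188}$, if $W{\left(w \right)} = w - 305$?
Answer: $\frac{36171816717}{24879884636} \approx 1.4539$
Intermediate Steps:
$W{\left(w \right)} = -305 + w$
$\frac{W{\left(-337 \right)}}{-224691} - \frac{482005}{-332188} = \frac{-305 - 337}{-224691} - \frac{482005}{-332188} = \left(-642\right) \left(- \frac{1}{224691}\right) - - \frac{482005}{332188} = \frac{214}{74897} + \frac{482005}{332188} = \frac{36171816717}{24879884636}$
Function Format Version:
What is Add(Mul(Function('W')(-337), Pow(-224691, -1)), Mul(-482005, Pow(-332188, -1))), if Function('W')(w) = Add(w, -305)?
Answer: Rational(36171816717, 24879884636) ≈ 1.4539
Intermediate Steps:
Function('W')(w) = Add(-305, w)
Add(Mul(Function('W')(-337), Pow(-224691, -1)), Mul(-482005, Pow(-332188, -1))) = Add(Mul(Add(-305, -337), Pow(-224691, -1)), Mul(-482005, Pow(-332188, -1))) = Add(Mul(-642, Rational(-1, 224691)), Mul(-482005, Rational(-1, 332188))) = Add(Rational(214, 74897), Rational(482005, 332188)) = Rational(36171816717, 24879884636)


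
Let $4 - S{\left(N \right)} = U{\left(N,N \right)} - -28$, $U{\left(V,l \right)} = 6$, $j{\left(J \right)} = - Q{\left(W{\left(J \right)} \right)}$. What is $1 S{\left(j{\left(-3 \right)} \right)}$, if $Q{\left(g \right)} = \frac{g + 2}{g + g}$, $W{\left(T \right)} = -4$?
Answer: $-30$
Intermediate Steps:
$Q{\left(g \right)} = \frac{2 + g}{2 g}$
$j{\left(J \right)} = - \frac{1}{4}$ ($j{\left(J \right)} = - \frac{2 - 4}{2 \left(-4\right)} = - \frac{\left(-1\right) \left(-2\right)}{2 \cdot 4} = \left(-1\right) \frac{1}{4} = - \frac{1}{4}$)
$S{\left(N \right)} = -30$ ($S{\left(N \right)} = 4 - \left(6 - -28\right) = 4 - \left(6 + 28\right) = 4 - 34 = -30$)
$1 S{\left(j{\left(-3 \right)} \right)} = 1 \left(-30\right) = -30$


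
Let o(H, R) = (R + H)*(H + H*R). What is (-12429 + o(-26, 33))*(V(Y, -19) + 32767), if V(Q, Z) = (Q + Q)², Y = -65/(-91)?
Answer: -29893000411/49 ≈ -6.1006e+8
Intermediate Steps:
Y = 5/7 (Y = -65*(-1/91) = 5/7 ≈ 0.71429)
o(H, R) = (H + R)*(H + H*R)
V(Q, Z) = 4*Q² (V(Q, Z) = (2*Q)² = 4*Q²)
(-12429 + o(-26, 33))*(V(Y, -19) + 32767) = (-12429 - 26*(-26 + 33 + 33² - 26*33))*(4*(5/7)² + 32767) = (-12429 - 26*(-26 + 33 + 1089 - 858))*(4*(25/49) + 32767) = (-12429 - 26*238)*(100/49 + 32767) = (-12429 - 6188)*(1605683/49) = -18617*1605683/49 = -29893000411/49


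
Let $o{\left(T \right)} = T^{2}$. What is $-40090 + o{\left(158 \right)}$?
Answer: $-15126$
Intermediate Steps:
$-40090 + o{\left(158 \right)} = -40090 + 158^{2} = -40090 + 24964 = -15126$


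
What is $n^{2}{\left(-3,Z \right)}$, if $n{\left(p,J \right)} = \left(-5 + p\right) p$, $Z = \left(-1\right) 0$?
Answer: $576$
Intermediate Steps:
$Z = 0$
$n{\left(p,J \right)} = p \left(-5 + p\right)$
$n^{2}{\left(-3,Z \right)} = \left(- 3 \left(-5 - 3\right)\right)^{2} = \left(\left(-3\right) \left(-8\right)\right)^{2} = 24^{2} = 576$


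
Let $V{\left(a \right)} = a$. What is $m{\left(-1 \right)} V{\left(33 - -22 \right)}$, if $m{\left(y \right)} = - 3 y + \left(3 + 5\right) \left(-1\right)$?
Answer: $-275$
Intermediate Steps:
$m{\left(y \right)} = -8 - 3 y$ ($m{\left(y \right)} = - 3 y + 8 \left(-1\right) = - 3 y - 8 = -8 - 3 y$)
$m{\left(-1 \right)} V{\left(33 - -22 \right)} = \left(-8 - -3\right) \left(33 - -22\right) = \left(-8 + 3\right) \left(33 + 22\right) = \left(-5\right) 55 = -275$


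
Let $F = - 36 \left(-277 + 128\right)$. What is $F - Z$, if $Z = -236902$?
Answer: $242266$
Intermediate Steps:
$F = 5364$ ($F = \left(-36\right) \left(-149\right) = 5364$)
$F - Z = 5364 - -236902 = 5364 + 236902 = 242266$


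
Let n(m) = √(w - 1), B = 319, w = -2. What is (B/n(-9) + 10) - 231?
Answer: -221 - 319*I*√3/3 ≈ -221.0 - 184.17*I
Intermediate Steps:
n(m) = I*√3 (n(m) = √(-2 - 1) = √(-3) = I*√3)
(B/n(-9) + 10) - 231 = (319/((I*√3)) + 10) - 231 = (319*(-I*√3/3) + 10) - 231 = (-319*I*√3/3 + 10) - 231 = (10 - 319*I*√3/3) - 231 = -221 - 319*I*√3/3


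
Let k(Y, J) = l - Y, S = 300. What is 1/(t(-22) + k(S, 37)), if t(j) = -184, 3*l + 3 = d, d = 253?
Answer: -3/1202 ≈ -0.0024958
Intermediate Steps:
l = 250/3 (l = -1 + (1/3)*253 = -1 + 253/3 = 250/3 ≈ 83.333)
k(Y, J) = 250/3 - Y
1/(t(-22) + k(S, 37)) = 1/(-184 + (250/3 - 1*300)) = 1/(-184 + (250/3 - 300)) = 1/(-184 - 650/3) = 1/(-1202/3) = -3/1202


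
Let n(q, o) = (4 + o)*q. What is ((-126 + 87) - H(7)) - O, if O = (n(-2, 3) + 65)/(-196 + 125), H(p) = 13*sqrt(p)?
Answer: -2718/71 - 13*sqrt(7) ≈ -72.677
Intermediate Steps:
n(q, o) = q*(4 + o)
O = -51/71 (O = (-2*(4 + 3) + 65)/(-196 + 125) = (-2*7 + 65)/(-71) = (-14 + 65)*(-1/71) = 51*(-1/71) = -51/71 ≈ -0.71831)
((-126 + 87) - H(7)) - O = ((-126 + 87) - 13*sqrt(7)) - 1*(-51/71) = (-39 - 13*sqrt(7)) + 51/71 = -2718/71 - 13*sqrt(7)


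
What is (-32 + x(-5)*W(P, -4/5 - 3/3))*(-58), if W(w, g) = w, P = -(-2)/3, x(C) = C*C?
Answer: 2668/3 ≈ 889.33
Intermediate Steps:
x(C) = C**2
P = 2/3 (P = -(-2)/3 = -1*(-2/3) = 2/3 ≈ 0.66667)
(-32 + x(-5)*W(P, -4/5 - 3/3))*(-58) = (-32 + (-5)**2*(2/3))*(-58) = (-32 + 25*(2/3))*(-58) = (-32 + 50/3)*(-58) = -46/3*(-58) = 2668/3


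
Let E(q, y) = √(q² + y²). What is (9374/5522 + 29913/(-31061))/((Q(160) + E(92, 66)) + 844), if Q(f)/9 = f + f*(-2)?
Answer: -9385973986/7340920678179 - 31496557*√3205/7340920678179 ≈ -0.0015215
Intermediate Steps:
Q(f) = -9*f (Q(f) = 9*(f + f*(-2)) = 9*(f - 2*f) = 9*(-f) = -9*f)
(9374/5522 + 29913/(-31061))/((Q(160) + E(92, 66)) + 844) = (9374/5522 + 29913/(-31061))/((-9*160 + √(92² + 66²)) + 844) = (9374*(1/5522) + 29913*(-1/31061))/((-1440 + √(8464 + 4356)) + 844) = (4687/2761 - 29913/31061)/((-1440 + √12820) + 844) = 62993114/(85759421*((-1440 + 2*√3205) + 844)) = 62993114/(85759421*(-596 + 2*√3205))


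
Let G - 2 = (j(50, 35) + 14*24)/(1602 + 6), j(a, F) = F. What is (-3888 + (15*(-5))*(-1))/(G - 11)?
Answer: 6131304/14101 ≈ 434.81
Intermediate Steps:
G = 3587/1608 (G = 2 + (35 + 14*24)/(1602 + 6) = 2 + (35 + 336)/1608 = 2 + 371*(1/1608) = 2 + 371/1608 = 3587/1608 ≈ 2.2307)
(-3888 + (15*(-5))*(-1))/(G - 11) = (-3888 + (15*(-5))*(-1))/(3587/1608 - 11) = (-3888 - 75*(-1))/(-14101/1608) = (-3888 + 75)*(-1608/14101) = -3813*(-1608/14101) = 6131304/14101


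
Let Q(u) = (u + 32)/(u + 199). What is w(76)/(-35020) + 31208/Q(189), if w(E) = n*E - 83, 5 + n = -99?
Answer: 24944034071/455260 ≈ 54791.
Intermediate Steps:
n = -104 (n = -5 - 99 = -104)
Q(u) = (32 + u)/(199 + u)
w(E) = -83 - 104*E (w(E) = -104*E - 83 = -83 - 104*E)
w(76)/(-35020) + 31208/Q(189) = (-83 - 104*76)/(-35020) + 31208/(((32 + 189)/(199 + 189))) = (-83 - 7904)*(-1/35020) + 31208/((221/388)) = -7987*(-1/35020) + 31208/(((1/388)*221)) = 7987/35020 + 31208/(221/388) = 7987/35020 + 31208*(388/221) = 7987/35020 + 12108704/221 = 24944034071/455260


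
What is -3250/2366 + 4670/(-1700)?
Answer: -63747/15470 ≈ -4.1207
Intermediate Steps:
-3250/2366 + 4670/(-1700) = -3250*1/2366 + 4670*(-1/1700) = -125/91 - 467/170 = -63747/15470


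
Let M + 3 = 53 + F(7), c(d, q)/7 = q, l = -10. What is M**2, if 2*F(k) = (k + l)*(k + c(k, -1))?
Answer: 2500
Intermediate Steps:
c(d, q) = 7*q
F(k) = (-10 + k)*(-7 + k)/2 (F(k) = ((k - 10)*(k + 7*(-1)))/2 = ((-10 + k)*(k - 7))/2 = ((-10 + k)*(-7 + k))/2 = (-10 + k)*(-7 + k)/2)
M = 50 (M = -3 + (53 + (35 + (1/2)*7**2 - 17/2*7)) = -3 + (53 + (35 + (1/2)*49 - 119/2)) = -3 + (53 + (35 + 49/2 - 119/2)) = -3 + (53 + 0) = -3 + 53 = 50)
M**2 = 50**2 = 2500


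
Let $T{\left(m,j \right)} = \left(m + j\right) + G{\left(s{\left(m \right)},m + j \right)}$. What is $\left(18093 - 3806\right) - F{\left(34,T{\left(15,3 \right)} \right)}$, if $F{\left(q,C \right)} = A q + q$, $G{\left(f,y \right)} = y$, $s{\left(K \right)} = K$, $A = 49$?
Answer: $12587$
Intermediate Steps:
$T{\left(m,j \right)} = 2 j + 2 m$ ($T{\left(m,j \right)} = \left(m + j\right) + \left(m + j\right) = \left(j + m\right) + \left(j + m\right) = 2 j + 2 m$)
$F{\left(q,C \right)} = 50 q$ ($F{\left(q,C \right)} = 49 q + q = 50 q$)
$\left(18093 - 3806\right) - F{\left(34,T{\left(15,3 \right)} \right)} = \left(18093 - 3806\right) - 50 \cdot 34 = 14287 - 1700 = 12587$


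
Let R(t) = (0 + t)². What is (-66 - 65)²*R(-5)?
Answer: 429025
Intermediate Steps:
R(t) = t²
(-66 - 65)²*R(-5) = (-66 - 65)²*(-5)² = (-131)²*25 = 17161*25 = 429025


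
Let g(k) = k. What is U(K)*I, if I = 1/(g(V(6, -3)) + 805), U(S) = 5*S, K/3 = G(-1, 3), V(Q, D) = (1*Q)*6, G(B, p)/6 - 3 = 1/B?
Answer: 180/841 ≈ 0.21403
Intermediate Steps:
G(B, p) = 18 + 6/B
V(Q, D) = 6*Q (V(Q, D) = Q*6 = 6*Q)
K = 36 (K = 3*(18 + 6/(-1)) = 3*(18 + 6*(-1)) = 3*(18 - 6) = 3*12 = 36)
I = 1/841 (I = 1/(6*6 + 805) = 1/(36 + 805) = 1/841 ≈ 0.0011891)
U(K)*I = (5*36)*(1/841) = 180*(1/841) = 180/841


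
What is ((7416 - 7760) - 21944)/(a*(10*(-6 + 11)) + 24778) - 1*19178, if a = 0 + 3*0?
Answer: -237607386/12389 ≈ -19179.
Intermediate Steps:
a = 0 (a = 0 + 0 = 0)
((7416 - 7760) - 21944)/(a*(10*(-6 + 11)) + 24778) - 1*19178 = ((7416 - 7760) - 21944)/(0*(10*(-6 + 11)) + 24778) - 1*19178 = (-344 - 21944)/(0*(10*5) + 24778) - 19178 = -22288/(0*50 + 24778) - 19178 = -22288/(0 + 24778) - 19178 = -22288/24778 - 19178 = -22288*1/24778 - 19178 = -11144/12389 - 19178 = -237607386/12389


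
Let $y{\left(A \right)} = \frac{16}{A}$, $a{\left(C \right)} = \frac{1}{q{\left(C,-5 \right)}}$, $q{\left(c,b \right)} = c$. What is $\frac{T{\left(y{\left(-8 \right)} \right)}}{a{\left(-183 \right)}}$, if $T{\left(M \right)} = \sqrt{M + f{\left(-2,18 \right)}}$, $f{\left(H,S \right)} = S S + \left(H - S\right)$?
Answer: $- 183 \sqrt{302} \approx -3180.2$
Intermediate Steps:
$f{\left(H,S \right)} = H + S^{2} - S$ ($f{\left(H,S \right)} = S^{2} + \left(H - S\right) = H + S^{2} - S$)
$a{\left(C \right)} = \frac{1}{C}$
$T{\left(M \right)} = \sqrt{304 + M}$ ($T{\left(M \right)} = \sqrt{M - \left(20 - 324\right)} = \sqrt{M - -304} = \sqrt{M + 304} = \sqrt{304 + M}$)
$\frac{T{\left(y{\left(-8 \right)} \right)}}{a{\left(-183 \right)}} = \frac{\sqrt{304 + \frac{16}{-8}}}{\frac{1}{-183}} = \frac{\sqrt{304 + 16 \left(- \frac{1}{8}\right)}}{- \frac{1}{183}} = \sqrt{304 - 2} \left(-183\right) = \sqrt{302} \left(-183\right) = - 183 \sqrt{302}$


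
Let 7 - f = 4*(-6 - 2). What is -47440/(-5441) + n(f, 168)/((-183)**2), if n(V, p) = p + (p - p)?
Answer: 529877416/60737883 ≈ 8.7240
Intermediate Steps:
f = 39 (f = 7 - 4*(-6 - 2) = 7 - 4*(-8) = 7 - 1*(-32) = 7 + 32 = 39)
n(V, p) = p (n(V, p) = p + 0 = p)
-47440/(-5441) + n(f, 168)/((-183)**2) = -47440/(-5441) + 168/((-183)**2) = -47440*(-1/5441) + 168/33489 = 47440/5441 + 168*(1/33489) = 47440/5441 + 56/11163 = 529877416/60737883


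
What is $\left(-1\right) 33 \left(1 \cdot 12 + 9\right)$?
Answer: $-693$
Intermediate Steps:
$\left(-1\right) 33 \left(1 \cdot 12 + 9\right) = - 33 \left(12 + 9\right) = \left(-33\right) 21 = -693$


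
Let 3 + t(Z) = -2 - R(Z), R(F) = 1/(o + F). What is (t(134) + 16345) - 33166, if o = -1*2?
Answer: -2221033/132 ≈ -16826.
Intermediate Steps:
o = -2
R(F) = 1/(-2 + F)
t(Z) = -5 - 1/(-2 + Z) (t(Z) = -3 + (-2 - 1/(-2 + Z)) = -5 - 1/(-2 + Z))
(t(134) + 16345) - 33166 = ((9 - 5*134)/(-2 + 134) + 16345) - 33166 = ((9 - 670)/132 + 16345) - 33166 = ((1/132)*(-661) + 16345) - 33166 = (-661/132 + 16345) - 33166 = 2156879/132 - 33166 = -2221033/132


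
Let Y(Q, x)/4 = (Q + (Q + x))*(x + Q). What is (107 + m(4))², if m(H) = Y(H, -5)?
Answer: 9025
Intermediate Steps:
Y(Q, x) = 4*(Q + x)*(x + 2*Q) (Y(Q, x) = 4*((Q + (Q + x))*(x + Q)) = 4*((x + 2*Q)*(Q + x)) = 4*((Q + x)*(x + 2*Q)) = 4*(Q + x)*(x + 2*Q))
m(H) = 100 - 60*H + 8*H² (m(H) = 4*(-5)² + 8*H² + 12*H*(-5) = 4*25 + 8*H² - 60*H = 100 + 8*H² - 60*H = 100 - 60*H + 8*H²)
(107 + m(4))² = (107 + (100 - 60*4 + 8*4²))² = (107 + (100 - 240 + 8*16))² = (107 + (100 - 240 + 128))² = (107 - 12)² = 95² = 9025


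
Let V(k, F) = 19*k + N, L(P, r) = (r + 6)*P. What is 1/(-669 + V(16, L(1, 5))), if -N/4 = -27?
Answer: -1/257 ≈ -0.0038911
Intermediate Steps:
N = 108 (N = -4*(-27) = 108)
L(P, r) = P*(6 + r) (L(P, r) = (6 + r)*P = P*(6 + r))
V(k, F) = 108 + 19*k (V(k, F) = 19*k + 108 = 108 + 19*k)
1/(-669 + V(16, L(1, 5))) = 1/(-669 + (108 + 19*16)) = 1/(-669 + (108 + 304)) = 1/(-669 + 412) = 1/(-257) = -1/257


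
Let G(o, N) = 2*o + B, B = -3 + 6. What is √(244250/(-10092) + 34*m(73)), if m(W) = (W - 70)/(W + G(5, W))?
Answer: I*√1288459482/7482 ≈ 4.7975*I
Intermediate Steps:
B = 3
G(o, N) = 3 + 2*o (G(o, N) = 2*o + 3 = 3 + 2*o)
m(W) = (-70 + W)/(13 + W) (m(W) = (W - 70)/(W + (3 + 2*5)) = (-70 + W)/(W + (3 + 10)) = (-70 + W)/(W + 13) = (-70 + W)/(13 + W))
√(244250/(-10092) + 34*m(73)) = √(244250/(-10092) + 34*((-70 + 73)/(13 + 73))) = √(244250*(-1/10092) + 34*(3/86)) = √(-122125/5046 + 34*((1/86)*3)) = √(-122125/5046 + 34*(3/86)) = √(-122125/5046 + 51/43) = √(-4994029/216978) = I*√1288459482/7482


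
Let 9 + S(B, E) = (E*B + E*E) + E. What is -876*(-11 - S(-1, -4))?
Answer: 15768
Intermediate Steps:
S(B, E) = -9 + E + E**2 + B*E (S(B, E) = -9 + ((E*B + E*E) + E) = -9 + ((B*E + E**2) + E) = -9 + ((E**2 + B*E) + E) = -9 + (E + E**2 + B*E) = -9 + E + E**2 + B*E)
-876*(-11 - S(-1, -4)) = -876*(-11 - (-9 - 4 + (-4)**2 - 1*(-4))) = -876*(-11 - (-9 - 4 + 16 + 4)) = -876*(-11 - 1*7) = -876*(-11 - 7) = -876*(-18) = 15768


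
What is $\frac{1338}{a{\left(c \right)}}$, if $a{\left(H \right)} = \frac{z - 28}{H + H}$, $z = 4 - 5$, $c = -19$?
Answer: $\frac{50844}{29} \approx 1753.2$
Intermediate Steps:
$z = -1$
$a{\left(H \right)} = - \frac{29}{2 H}$ ($a{\left(H \right)} = \frac{-1 - 28}{H + H} = - \frac{29}{2 H}$)
$\frac{1338}{a{\left(c \right)}} = \frac{1338}{\left(- \frac{29}{2}\right) \frac{1}{-19}} = \frac{1338}{\left(- \frac{29}{2}\right) \left(- \frac{1}{19}\right)} = \frac{1338}{\frac{29}{38}} = 1338 \cdot \frac{38}{29} = \frac{50844}{29}$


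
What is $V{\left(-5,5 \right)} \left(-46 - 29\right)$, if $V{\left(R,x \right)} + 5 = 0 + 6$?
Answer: $-75$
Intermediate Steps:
$V{\left(R,x \right)} = 1$ ($V{\left(R,x \right)} = -5 + \left(0 + 6\right) = -5 + 6 = 1$)
$V{\left(-5,5 \right)} \left(-46 - 29\right) = 1 \left(-46 - 29\right) = 1 \left(-75\right) = -75$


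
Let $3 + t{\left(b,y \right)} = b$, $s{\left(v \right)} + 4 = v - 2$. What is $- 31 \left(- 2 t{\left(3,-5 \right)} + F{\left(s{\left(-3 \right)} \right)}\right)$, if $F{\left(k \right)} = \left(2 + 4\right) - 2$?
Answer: $-124$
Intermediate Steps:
$s{\left(v \right)} = -6 + v$ ($s{\left(v \right)} = -4 + \left(v - 2\right) = -4 + \left(-2 + v\right) = -6 + v$)
$t{\left(b,y \right)} = -3 + b$
$F{\left(k \right)} = 4$ ($F{\left(k \right)} = 6 - 2 = 4$)
$- 31 \left(- 2 t{\left(3,-5 \right)} + F{\left(s{\left(-3 \right)} \right)}\right) = - 31 \left(- 2 \left(-3 + 3\right) + 4\right) = - 31 \left(\left(-2\right) 0 + 4\right) = - 31 \left(0 + 4\right) = \left(-31\right) 4 = -124$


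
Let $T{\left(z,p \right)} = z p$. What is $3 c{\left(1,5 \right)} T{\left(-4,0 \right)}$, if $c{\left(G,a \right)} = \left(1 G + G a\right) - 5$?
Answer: $0$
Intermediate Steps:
$T{\left(z,p \right)} = p z$
$c{\left(G,a \right)} = -5 + G + G a$ ($c{\left(G,a \right)} = \left(G + G a\right) - 5 = -5 + G + G a$)
$3 c{\left(1,5 \right)} T{\left(-4,0 \right)} = 3 \left(-5 + 1 + 1 \cdot 5\right) 0 \left(-4\right) = 3 \left(-5 + 1 + 5\right) 0 = 3 \cdot 1 \cdot 0 = 3 \cdot 0 = 0$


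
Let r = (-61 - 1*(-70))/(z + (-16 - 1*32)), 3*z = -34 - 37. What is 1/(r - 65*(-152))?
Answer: 215/2124173 ≈ 0.00010122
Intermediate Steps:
z = -71/3 (z = (-34 - 37)/3 = (1/3)*(-71) = -71/3 ≈ -23.667)
r = -27/215 (r = (-61 - 1*(-70))/(-71/3 + (-16 - 1*32)) = (-61 + 70)/(-71/3 + (-16 - 32)) = 9/(-71/3 - 48) = 9/(-215/3) = 9*(-3/215) = -27/215 ≈ -0.12558)
1/(r - 65*(-152)) = 1/(-27/215 - 65*(-152)) = 1/(-27/215 + 9880) = 1/(2124173/215) = 215/2124173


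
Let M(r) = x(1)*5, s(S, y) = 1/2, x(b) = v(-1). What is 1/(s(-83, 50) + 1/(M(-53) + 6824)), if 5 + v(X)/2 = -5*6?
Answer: 3237/1619 ≈ 1.9994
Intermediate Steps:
v(X) = -70 (v(X) = -10 + 2*(-5*6) = -10 + 2*(-30) = -10 - 60 = -70)
x(b) = -70
s(S, y) = ½
M(r) = -350 (M(r) = -70*5 = -350)
1/(s(-83, 50) + 1/(M(-53) + 6824)) = 1/(½ + 1/(-350 + 6824)) = 1/(½ + 1/6474) = 1/(1619/3237) = 3237/1619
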